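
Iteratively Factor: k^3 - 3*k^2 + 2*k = (k)*(k^2 - 3*k + 2) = k*(k - 2)*(k - 1)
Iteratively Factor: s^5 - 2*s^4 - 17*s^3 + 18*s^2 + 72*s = (s - 3)*(s^4 + s^3 - 14*s^2 - 24*s) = (s - 3)*(s + 2)*(s^3 - s^2 - 12*s) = (s - 4)*(s - 3)*(s + 2)*(s^2 + 3*s) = s*(s - 4)*(s - 3)*(s + 2)*(s + 3)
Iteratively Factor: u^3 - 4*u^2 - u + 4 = (u - 4)*(u^2 - 1) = (u - 4)*(u + 1)*(u - 1)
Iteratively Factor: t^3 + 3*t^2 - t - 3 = (t - 1)*(t^2 + 4*t + 3) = (t - 1)*(t + 1)*(t + 3)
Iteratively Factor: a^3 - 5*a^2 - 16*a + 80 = (a - 5)*(a^2 - 16) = (a - 5)*(a - 4)*(a + 4)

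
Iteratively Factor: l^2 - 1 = (l - 1)*(l + 1)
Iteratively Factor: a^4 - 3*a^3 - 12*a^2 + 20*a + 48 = (a - 4)*(a^3 + a^2 - 8*a - 12) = (a - 4)*(a + 2)*(a^2 - a - 6) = (a - 4)*(a - 3)*(a + 2)*(a + 2)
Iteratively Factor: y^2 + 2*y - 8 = (y + 4)*(y - 2)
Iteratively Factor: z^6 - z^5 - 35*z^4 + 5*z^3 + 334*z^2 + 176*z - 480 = (z - 4)*(z^5 + 3*z^4 - 23*z^3 - 87*z^2 - 14*z + 120) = (z - 4)*(z + 3)*(z^4 - 23*z^2 - 18*z + 40) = (z - 4)*(z - 1)*(z + 3)*(z^3 + z^2 - 22*z - 40) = (z - 4)*(z - 1)*(z + 2)*(z + 3)*(z^2 - z - 20) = (z - 4)*(z - 1)*(z + 2)*(z + 3)*(z + 4)*(z - 5)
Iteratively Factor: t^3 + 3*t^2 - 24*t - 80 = (t - 5)*(t^2 + 8*t + 16) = (t - 5)*(t + 4)*(t + 4)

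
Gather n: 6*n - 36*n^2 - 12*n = -36*n^2 - 6*n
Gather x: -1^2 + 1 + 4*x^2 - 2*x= 4*x^2 - 2*x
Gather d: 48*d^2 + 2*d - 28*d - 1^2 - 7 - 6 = 48*d^2 - 26*d - 14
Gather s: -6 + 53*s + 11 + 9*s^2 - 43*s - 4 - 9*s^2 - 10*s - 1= 0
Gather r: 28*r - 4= 28*r - 4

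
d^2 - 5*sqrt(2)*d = d*(d - 5*sqrt(2))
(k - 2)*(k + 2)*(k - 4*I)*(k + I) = k^4 - 3*I*k^3 + 12*I*k - 16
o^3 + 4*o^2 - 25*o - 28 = (o - 4)*(o + 1)*(o + 7)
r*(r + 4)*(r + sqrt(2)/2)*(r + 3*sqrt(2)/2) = r^4 + 2*sqrt(2)*r^3 + 4*r^3 + 3*r^2/2 + 8*sqrt(2)*r^2 + 6*r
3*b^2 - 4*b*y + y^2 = (-3*b + y)*(-b + y)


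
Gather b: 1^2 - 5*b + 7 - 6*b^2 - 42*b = -6*b^2 - 47*b + 8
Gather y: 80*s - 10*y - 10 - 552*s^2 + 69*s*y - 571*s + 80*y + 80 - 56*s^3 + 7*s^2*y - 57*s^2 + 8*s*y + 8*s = -56*s^3 - 609*s^2 - 483*s + y*(7*s^2 + 77*s + 70) + 70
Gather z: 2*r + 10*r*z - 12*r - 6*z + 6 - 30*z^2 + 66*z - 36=-10*r - 30*z^2 + z*(10*r + 60) - 30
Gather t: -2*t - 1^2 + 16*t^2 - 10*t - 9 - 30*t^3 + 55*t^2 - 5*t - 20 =-30*t^3 + 71*t^2 - 17*t - 30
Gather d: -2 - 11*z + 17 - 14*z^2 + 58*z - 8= -14*z^2 + 47*z + 7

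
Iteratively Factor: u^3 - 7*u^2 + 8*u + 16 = (u - 4)*(u^2 - 3*u - 4) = (u - 4)^2*(u + 1)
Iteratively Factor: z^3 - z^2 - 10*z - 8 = (z + 2)*(z^2 - 3*z - 4) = (z - 4)*(z + 2)*(z + 1)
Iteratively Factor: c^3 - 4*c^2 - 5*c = (c + 1)*(c^2 - 5*c) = c*(c + 1)*(c - 5)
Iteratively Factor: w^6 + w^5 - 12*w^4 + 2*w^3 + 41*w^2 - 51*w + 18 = (w - 1)*(w^5 + 2*w^4 - 10*w^3 - 8*w^2 + 33*w - 18) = (w - 1)^2*(w^4 + 3*w^3 - 7*w^2 - 15*w + 18) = (w - 1)^3*(w^3 + 4*w^2 - 3*w - 18) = (w - 1)^3*(w + 3)*(w^2 + w - 6) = (w - 2)*(w - 1)^3*(w + 3)*(w + 3)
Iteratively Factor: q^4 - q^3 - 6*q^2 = (q)*(q^3 - q^2 - 6*q) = q*(q + 2)*(q^2 - 3*q) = q*(q - 3)*(q + 2)*(q)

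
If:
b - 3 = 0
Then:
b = 3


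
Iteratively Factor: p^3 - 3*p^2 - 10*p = (p + 2)*(p^2 - 5*p) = p*(p + 2)*(p - 5)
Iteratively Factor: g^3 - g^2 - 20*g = (g)*(g^2 - g - 20) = g*(g - 5)*(g + 4)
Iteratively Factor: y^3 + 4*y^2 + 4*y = (y + 2)*(y^2 + 2*y) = (y + 2)^2*(y)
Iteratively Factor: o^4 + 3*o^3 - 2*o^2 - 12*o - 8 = (o + 2)*(o^3 + o^2 - 4*o - 4) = (o + 1)*(o + 2)*(o^2 - 4) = (o - 2)*(o + 1)*(o + 2)*(o + 2)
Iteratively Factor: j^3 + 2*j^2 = (j)*(j^2 + 2*j) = j^2*(j + 2)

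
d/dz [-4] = 0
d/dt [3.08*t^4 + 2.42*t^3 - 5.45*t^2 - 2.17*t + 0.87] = 12.32*t^3 + 7.26*t^2 - 10.9*t - 2.17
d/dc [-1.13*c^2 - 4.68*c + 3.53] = -2.26*c - 4.68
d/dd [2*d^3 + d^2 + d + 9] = 6*d^2 + 2*d + 1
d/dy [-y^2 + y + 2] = 1 - 2*y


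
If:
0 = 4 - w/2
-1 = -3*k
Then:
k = 1/3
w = 8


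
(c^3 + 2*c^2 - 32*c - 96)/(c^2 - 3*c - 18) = (c^2 + 8*c + 16)/(c + 3)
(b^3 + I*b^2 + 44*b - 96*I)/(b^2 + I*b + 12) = (b^2 + 4*I*b + 32)/(b + 4*I)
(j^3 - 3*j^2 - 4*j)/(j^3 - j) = (j - 4)/(j - 1)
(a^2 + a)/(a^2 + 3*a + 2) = a/(a + 2)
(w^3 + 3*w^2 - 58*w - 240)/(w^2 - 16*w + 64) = (w^2 + 11*w + 30)/(w - 8)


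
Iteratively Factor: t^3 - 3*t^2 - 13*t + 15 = (t - 5)*(t^2 + 2*t - 3) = (t - 5)*(t - 1)*(t + 3)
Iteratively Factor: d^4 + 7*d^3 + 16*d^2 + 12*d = (d + 2)*(d^3 + 5*d^2 + 6*d) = (d + 2)*(d + 3)*(d^2 + 2*d) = (d + 2)^2*(d + 3)*(d)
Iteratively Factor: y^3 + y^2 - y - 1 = (y + 1)*(y^2 - 1) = (y - 1)*(y + 1)*(y + 1)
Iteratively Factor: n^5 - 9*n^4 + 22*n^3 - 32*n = (n - 4)*(n^4 - 5*n^3 + 2*n^2 + 8*n) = (n - 4)*(n - 2)*(n^3 - 3*n^2 - 4*n) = n*(n - 4)*(n - 2)*(n^2 - 3*n - 4) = n*(n - 4)^2*(n - 2)*(n + 1)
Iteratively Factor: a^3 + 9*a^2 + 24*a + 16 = (a + 1)*(a^2 + 8*a + 16) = (a + 1)*(a + 4)*(a + 4)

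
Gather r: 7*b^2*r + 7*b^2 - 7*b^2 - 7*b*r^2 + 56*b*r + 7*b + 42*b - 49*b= -7*b*r^2 + r*(7*b^2 + 56*b)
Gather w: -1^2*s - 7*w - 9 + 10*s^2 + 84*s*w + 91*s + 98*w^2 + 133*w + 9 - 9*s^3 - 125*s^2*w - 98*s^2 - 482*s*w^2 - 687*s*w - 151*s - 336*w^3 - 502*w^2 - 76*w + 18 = -9*s^3 - 88*s^2 - 61*s - 336*w^3 + w^2*(-482*s - 404) + w*(-125*s^2 - 603*s + 50) + 18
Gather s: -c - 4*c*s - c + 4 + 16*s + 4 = -2*c + s*(16 - 4*c) + 8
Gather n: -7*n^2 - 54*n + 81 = -7*n^2 - 54*n + 81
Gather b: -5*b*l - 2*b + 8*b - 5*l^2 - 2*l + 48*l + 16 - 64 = b*(6 - 5*l) - 5*l^2 + 46*l - 48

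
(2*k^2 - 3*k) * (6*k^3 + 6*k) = 12*k^5 - 18*k^4 + 12*k^3 - 18*k^2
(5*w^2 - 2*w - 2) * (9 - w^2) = -5*w^4 + 2*w^3 + 47*w^2 - 18*w - 18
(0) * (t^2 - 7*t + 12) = 0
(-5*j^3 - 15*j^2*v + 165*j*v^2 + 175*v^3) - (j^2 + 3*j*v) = -5*j^3 - 15*j^2*v - j^2 + 165*j*v^2 - 3*j*v + 175*v^3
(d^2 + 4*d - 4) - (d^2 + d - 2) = 3*d - 2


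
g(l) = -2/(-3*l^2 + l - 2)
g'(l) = -2*(6*l - 1)/(-3*l^2 + l - 2)^2 = 2*(1 - 6*l)/(3*l^2 - l + 2)^2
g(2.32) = 0.13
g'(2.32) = -0.10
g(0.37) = 0.98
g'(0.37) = -0.59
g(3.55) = 0.06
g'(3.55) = -0.03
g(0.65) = 0.76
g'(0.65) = -0.85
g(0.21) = 1.04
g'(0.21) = -0.14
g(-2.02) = 0.12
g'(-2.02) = 0.10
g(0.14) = 1.04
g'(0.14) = 0.09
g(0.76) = 0.67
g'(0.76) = -0.81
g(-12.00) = 0.00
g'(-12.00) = 0.00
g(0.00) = 1.00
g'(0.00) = 0.50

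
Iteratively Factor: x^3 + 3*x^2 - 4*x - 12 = (x - 2)*(x^2 + 5*x + 6) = (x - 2)*(x + 2)*(x + 3)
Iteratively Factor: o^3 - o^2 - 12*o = (o + 3)*(o^2 - 4*o) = (o - 4)*(o + 3)*(o)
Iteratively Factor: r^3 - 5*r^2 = (r)*(r^2 - 5*r) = r^2*(r - 5)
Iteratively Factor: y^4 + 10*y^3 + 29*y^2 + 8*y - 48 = (y + 4)*(y^3 + 6*y^2 + 5*y - 12) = (y + 3)*(y + 4)*(y^2 + 3*y - 4) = (y + 3)*(y + 4)^2*(y - 1)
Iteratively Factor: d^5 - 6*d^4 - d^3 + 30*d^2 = (d)*(d^4 - 6*d^3 - d^2 + 30*d) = d*(d - 5)*(d^3 - d^2 - 6*d) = d*(d - 5)*(d - 3)*(d^2 + 2*d) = d*(d - 5)*(d - 3)*(d + 2)*(d)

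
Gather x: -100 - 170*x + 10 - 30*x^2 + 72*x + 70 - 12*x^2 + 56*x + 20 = -42*x^2 - 42*x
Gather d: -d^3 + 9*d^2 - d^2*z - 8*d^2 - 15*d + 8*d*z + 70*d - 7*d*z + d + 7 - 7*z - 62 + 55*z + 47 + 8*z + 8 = -d^3 + d^2*(1 - z) + d*(z + 56) + 56*z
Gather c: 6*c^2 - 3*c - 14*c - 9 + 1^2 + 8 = 6*c^2 - 17*c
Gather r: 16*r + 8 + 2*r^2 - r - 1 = 2*r^2 + 15*r + 7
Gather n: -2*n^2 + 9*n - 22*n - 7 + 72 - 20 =-2*n^2 - 13*n + 45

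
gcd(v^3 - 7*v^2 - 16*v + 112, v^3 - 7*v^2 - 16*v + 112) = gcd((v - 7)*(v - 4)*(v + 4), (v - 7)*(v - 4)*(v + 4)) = v^3 - 7*v^2 - 16*v + 112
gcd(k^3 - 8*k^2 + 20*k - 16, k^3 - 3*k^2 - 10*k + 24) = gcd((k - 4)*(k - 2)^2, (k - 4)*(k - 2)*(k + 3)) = k^2 - 6*k + 8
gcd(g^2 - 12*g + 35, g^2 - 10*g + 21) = g - 7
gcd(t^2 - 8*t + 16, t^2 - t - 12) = t - 4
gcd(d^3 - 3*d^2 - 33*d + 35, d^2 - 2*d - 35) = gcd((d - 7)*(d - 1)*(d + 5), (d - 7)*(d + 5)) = d^2 - 2*d - 35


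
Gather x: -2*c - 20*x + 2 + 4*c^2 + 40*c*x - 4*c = 4*c^2 - 6*c + x*(40*c - 20) + 2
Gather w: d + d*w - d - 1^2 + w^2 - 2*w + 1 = w^2 + w*(d - 2)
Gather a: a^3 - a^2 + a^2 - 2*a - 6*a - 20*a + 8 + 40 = a^3 - 28*a + 48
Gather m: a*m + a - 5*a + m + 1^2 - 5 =-4*a + m*(a + 1) - 4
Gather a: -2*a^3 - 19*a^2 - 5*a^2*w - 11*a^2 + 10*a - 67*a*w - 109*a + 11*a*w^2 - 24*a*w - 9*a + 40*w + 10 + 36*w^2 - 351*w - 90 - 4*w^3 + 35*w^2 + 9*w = -2*a^3 + a^2*(-5*w - 30) + a*(11*w^2 - 91*w - 108) - 4*w^3 + 71*w^2 - 302*w - 80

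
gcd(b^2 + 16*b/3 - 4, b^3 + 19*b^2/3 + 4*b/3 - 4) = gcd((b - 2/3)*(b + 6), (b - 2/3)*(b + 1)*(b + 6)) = b^2 + 16*b/3 - 4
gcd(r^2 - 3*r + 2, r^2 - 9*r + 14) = r - 2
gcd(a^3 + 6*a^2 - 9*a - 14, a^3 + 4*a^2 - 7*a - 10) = a^2 - a - 2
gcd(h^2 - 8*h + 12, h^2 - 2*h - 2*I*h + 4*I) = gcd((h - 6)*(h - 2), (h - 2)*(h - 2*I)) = h - 2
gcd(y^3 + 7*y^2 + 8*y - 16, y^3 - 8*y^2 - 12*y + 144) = y + 4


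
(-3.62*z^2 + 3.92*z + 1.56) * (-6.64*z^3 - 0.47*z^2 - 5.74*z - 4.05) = 24.0368*z^5 - 24.3274*z^4 + 8.578*z^3 - 8.573*z^2 - 24.8304*z - 6.318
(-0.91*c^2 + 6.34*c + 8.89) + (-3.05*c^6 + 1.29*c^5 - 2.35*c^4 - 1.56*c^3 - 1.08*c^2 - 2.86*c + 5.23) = -3.05*c^6 + 1.29*c^5 - 2.35*c^4 - 1.56*c^3 - 1.99*c^2 + 3.48*c + 14.12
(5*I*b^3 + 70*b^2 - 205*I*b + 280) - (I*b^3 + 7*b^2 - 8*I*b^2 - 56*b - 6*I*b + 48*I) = 4*I*b^3 + 63*b^2 + 8*I*b^2 + 56*b - 199*I*b + 280 - 48*I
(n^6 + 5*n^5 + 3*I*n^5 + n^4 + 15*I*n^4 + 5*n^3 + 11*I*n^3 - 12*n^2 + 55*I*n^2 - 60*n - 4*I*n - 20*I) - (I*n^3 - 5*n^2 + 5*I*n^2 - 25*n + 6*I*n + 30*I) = n^6 + 5*n^5 + 3*I*n^5 + n^4 + 15*I*n^4 + 5*n^3 + 10*I*n^3 - 7*n^2 + 50*I*n^2 - 35*n - 10*I*n - 50*I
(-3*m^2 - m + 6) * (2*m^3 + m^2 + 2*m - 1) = -6*m^5 - 5*m^4 + 5*m^3 + 7*m^2 + 13*m - 6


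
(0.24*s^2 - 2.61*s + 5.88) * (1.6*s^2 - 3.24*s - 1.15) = 0.384*s^4 - 4.9536*s^3 + 17.5884*s^2 - 16.0497*s - 6.762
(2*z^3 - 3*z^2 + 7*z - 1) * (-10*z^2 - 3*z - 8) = -20*z^5 + 24*z^4 - 77*z^3 + 13*z^2 - 53*z + 8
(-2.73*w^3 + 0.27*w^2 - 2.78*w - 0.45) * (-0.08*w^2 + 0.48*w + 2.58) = 0.2184*w^5 - 1.332*w^4 - 6.6914*w^3 - 0.6018*w^2 - 7.3884*w - 1.161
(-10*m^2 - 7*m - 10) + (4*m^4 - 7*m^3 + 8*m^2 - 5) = 4*m^4 - 7*m^3 - 2*m^2 - 7*m - 15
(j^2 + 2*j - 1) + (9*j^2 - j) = 10*j^2 + j - 1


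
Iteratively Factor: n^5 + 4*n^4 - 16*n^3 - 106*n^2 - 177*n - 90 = (n + 3)*(n^4 + n^3 - 19*n^2 - 49*n - 30) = (n - 5)*(n + 3)*(n^3 + 6*n^2 + 11*n + 6) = (n - 5)*(n + 2)*(n + 3)*(n^2 + 4*n + 3) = (n - 5)*(n + 2)*(n + 3)^2*(n + 1)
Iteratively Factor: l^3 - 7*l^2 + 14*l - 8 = (l - 1)*(l^2 - 6*l + 8) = (l - 4)*(l - 1)*(l - 2)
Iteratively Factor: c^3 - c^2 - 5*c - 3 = (c + 1)*(c^2 - 2*c - 3) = (c - 3)*(c + 1)*(c + 1)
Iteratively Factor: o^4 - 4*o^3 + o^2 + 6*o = (o)*(o^3 - 4*o^2 + o + 6) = o*(o - 2)*(o^2 - 2*o - 3) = o*(o - 3)*(o - 2)*(o + 1)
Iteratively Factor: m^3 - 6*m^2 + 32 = (m - 4)*(m^2 - 2*m - 8) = (m - 4)*(m + 2)*(m - 4)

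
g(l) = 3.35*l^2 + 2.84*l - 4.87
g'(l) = 6.7*l + 2.84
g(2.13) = 16.38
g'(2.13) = 17.11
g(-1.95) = 2.33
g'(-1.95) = -10.22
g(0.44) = -2.97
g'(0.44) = 5.79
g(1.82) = 11.40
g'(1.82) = 15.03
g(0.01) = -4.84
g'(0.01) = 2.91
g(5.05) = 94.91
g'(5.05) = 36.68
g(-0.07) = -5.05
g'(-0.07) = 2.37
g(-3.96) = 36.42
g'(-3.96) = -23.69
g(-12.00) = 443.45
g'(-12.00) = -77.56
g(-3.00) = 16.76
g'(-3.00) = -17.26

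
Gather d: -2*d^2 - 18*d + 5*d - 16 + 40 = -2*d^2 - 13*d + 24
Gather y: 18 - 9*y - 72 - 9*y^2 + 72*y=-9*y^2 + 63*y - 54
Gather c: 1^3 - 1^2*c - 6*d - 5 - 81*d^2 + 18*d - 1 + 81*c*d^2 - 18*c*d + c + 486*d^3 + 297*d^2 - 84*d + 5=c*(81*d^2 - 18*d) + 486*d^3 + 216*d^2 - 72*d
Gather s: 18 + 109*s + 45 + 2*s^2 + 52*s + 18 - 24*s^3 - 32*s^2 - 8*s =-24*s^3 - 30*s^2 + 153*s + 81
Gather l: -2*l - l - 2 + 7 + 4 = 9 - 3*l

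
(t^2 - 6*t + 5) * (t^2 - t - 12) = t^4 - 7*t^3 - t^2 + 67*t - 60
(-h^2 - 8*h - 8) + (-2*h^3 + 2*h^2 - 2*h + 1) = -2*h^3 + h^2 - 10*h - 7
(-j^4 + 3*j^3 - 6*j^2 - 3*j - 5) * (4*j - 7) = -4*j^5 + 19*j^4 - 45*j^3 + 30*j^2 + j + 35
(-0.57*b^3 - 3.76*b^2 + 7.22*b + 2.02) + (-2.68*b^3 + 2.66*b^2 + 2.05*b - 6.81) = -3.25*b^3 - 1.1*b^2 + 9.27*b - 4.79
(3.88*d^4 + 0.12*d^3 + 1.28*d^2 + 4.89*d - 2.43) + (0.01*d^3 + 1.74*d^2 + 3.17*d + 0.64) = 3.88*d^4 + 0.13*d^3 + 3.02*d^2 + 8.06*d - 1.79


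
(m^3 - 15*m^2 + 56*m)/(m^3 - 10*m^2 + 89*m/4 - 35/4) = 4*m*(m - 8)/(4*m^2 - 12*m + 5)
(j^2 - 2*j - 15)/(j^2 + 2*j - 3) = (j - 5)/(j - 1)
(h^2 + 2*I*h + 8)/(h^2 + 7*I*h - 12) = (h - 2*I)/(h + 3*I)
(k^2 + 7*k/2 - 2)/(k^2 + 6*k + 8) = (k - 1/2)/(k + 2)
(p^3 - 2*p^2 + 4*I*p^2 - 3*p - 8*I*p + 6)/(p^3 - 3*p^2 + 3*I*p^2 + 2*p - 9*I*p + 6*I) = (p + I)/(p - 1)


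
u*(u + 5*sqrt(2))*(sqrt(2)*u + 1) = sqrt(2)*u^3 + 11*u^2 + 5*sqrt(2)*u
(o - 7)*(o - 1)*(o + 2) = o^3 - 6*o^2 - 9*o + 14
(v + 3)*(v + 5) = v^2 + 8*v + 15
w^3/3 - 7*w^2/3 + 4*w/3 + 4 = (w/3 + 1/3)*(w - 6)*(w - 2)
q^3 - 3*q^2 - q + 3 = (q - 3)*(q - 1)*(q + 1)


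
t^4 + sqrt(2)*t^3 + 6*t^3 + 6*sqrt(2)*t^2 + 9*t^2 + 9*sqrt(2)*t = t*(t + 3)^2*(t + sqrt(2))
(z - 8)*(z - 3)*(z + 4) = z^3 - 7*z^2 - 20*z + 96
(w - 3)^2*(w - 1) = w^3 - 7*w^2 + 15*w - 9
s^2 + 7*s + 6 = (s + 1)*(s + 6)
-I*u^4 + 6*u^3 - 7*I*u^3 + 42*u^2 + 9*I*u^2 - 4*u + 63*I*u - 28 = (u + 7)*(u + I)*(u + 4*I)*(-I*u + 1)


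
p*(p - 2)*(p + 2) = p^3 - 4*p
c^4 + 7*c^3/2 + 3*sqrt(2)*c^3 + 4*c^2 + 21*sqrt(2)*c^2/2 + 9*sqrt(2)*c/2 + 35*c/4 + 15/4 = (c + 1/2)*(c + 3)*(c + sqrt(2)/2)*(c + 5*sqrt(2)/2)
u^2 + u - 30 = (u - 5)*(u + 6)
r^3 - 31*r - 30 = (r - 6)*(r + 1)*(r + 5)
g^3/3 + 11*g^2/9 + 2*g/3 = g*(g/3 + 1)*(g + 2/3)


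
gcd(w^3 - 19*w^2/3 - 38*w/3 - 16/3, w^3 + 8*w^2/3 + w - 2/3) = w + 1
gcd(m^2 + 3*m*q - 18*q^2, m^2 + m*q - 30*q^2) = m + 6*q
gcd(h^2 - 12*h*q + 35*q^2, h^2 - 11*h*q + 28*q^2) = -h + 7*q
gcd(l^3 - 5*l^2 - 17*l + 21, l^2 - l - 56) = 1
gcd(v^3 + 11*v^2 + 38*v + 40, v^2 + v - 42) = 1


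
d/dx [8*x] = 8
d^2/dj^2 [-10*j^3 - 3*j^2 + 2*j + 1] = -60*j - 6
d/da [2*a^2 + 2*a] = 4*a + 2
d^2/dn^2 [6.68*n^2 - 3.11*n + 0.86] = 13.3600000000000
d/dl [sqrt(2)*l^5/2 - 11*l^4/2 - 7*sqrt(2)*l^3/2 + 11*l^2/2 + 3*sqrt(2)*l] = 5*sqrt(2)*l^4/2 - 22*l^3 - 21*sqrt(2)*l^2/2 + 11*l + 3*sqrt(2)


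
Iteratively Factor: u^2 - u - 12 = (u + 3)*(u - 4)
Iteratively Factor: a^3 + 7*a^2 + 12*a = (a + 4)*(a^2 + 3*a) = (a + 3)*(a + 4)*(a)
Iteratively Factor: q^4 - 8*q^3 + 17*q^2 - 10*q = (q - 5)*(q^3 - 3*q^2 + 2*q) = (q - 5)*(q - 1)*(q^2 - 2*q) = (q - 5)*(q - 2)*(q - 1)*(q)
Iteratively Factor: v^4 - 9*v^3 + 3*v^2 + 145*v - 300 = (v - 5)*(v^3 - 4*v^2 - 17*v + 60) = (v - 5)*(v + 4)*(v^2 - 8*v + 15) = (v - 5)*(v - 3)*(v + 4)*(v - 5)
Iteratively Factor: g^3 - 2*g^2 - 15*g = (g + 3)*(g^2 - 5*g) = (g - 5)*(g + 3)*(g)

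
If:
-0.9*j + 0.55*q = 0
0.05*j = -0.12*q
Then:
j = 0.00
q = 0.00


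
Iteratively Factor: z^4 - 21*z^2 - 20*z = (z + 1)*(z^3 - z^2 - 20*z) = (z + 1)*(z + 4)*(z^2 - 5*z) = (z - 5)*(z + 1)*(z + 4)*(z)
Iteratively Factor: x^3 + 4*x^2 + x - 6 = (x + 3)*(x^2 + x - 2) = (x + 2)*(x + 3)*(x - 1)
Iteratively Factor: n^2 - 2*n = (n - 2)*(n)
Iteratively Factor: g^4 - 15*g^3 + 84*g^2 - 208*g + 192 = (g - 4)*(g^3 - 11*g^2 + 40*g - 48) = (g - 4)^2*(g^2 - 7*g + 12) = (g - 4)^2*(g - 3)*(g - 4)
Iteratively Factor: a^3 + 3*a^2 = (a + 3)*(a^2) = a*(a + 3)*(a)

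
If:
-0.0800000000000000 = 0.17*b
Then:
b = -0.47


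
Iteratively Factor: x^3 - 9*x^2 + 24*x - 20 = (x - 2)*(x^2 - 7*x + 10) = (x - 2)^2*(x - 5)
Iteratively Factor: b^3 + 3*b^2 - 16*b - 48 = (b - 4)*(b^2 + 7*b + 12) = (b - 4)*(b + 4)*(b + 3)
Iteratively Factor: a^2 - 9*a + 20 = (a - 4)*(a - 5)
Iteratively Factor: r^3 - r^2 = (r)*(r^2 - r) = r*(r - 1)*(r)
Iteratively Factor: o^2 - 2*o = (o)*(o - 2)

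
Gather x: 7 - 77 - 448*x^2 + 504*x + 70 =-448*x^2 + 504*x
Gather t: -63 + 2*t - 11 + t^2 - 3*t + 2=t^2 - t - 72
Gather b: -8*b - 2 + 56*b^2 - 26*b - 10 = 56*b^2 - 34*b - 12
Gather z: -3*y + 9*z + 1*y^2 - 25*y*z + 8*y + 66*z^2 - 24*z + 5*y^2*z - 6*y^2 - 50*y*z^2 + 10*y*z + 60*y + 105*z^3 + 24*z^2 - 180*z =-5*y^2 + 65*y + 105*z^3 + z^2*(90 - 50*y) + z*(5*y^2 - 15*y - 195)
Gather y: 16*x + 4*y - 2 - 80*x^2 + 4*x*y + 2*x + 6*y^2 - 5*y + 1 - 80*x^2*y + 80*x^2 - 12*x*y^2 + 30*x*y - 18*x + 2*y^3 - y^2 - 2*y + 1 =2*y^3 + y^2*(5 - 12*x) + y*(-80*x^2 + 34*x - 3)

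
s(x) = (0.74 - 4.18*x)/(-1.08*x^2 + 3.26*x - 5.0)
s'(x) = (0.74 - 4.18*x)*(2.16*x - 3.26)/(-1.08*x^2 + 3.26*x - 5.0)^2 - 4.18/(-1.08*x^2 + 3.26*x - 5.0) = (-4.5144*x^2 + 1.5984*x + 18.4876)/(1.1664*x^4 - 7.0416*x^3 + 21.4276*x^2 - 32.6*x + 25.0)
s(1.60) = 2.33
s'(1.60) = 1.46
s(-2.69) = -0.56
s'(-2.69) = -0.04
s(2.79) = 2.53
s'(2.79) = -0.66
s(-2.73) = -0.55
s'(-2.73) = -0.04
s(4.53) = 1.47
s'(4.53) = -0.44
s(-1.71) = -0.57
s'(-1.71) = 0.01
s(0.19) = 0.01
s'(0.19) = 0.95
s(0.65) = 0.59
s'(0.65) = 1.58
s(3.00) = 2.39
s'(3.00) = -0.71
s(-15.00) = -0.21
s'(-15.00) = -0.01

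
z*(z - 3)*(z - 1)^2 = z^4 - 5*z^3 + 7*z^2 - 3*z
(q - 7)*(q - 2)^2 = q^3 - 11*q^2 + 32*q - 28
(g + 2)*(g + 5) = g^2 + 7*g + 10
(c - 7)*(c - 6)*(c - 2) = c^3 - 15*c^2 + 68*c - 84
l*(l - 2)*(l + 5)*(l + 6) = l^4 + 9*l^3 + 8*l^2 - 60*l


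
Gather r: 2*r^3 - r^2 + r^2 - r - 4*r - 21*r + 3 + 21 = 2*r^3 - 26*r + 24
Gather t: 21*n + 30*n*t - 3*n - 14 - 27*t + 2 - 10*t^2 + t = 18*n - 10*t^2 + t*(30*n - 26) - 12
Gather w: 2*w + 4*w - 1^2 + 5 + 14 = 6*w + 18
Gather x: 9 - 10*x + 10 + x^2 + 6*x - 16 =x^2 - 4*x + 3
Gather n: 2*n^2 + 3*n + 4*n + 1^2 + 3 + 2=2*n^2 + 7*n + 6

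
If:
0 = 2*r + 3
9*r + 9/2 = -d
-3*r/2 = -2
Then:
No Solution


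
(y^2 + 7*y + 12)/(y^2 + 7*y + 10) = (y^2 + 7*y + 12)/(y^2 + 7*y + 10)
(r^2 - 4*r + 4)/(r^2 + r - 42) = (r^2 - 4*r + 4)/(r^2 + r - 42)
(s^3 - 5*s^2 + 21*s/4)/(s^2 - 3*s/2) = s - 7/2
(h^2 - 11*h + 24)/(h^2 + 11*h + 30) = (h^2 - 11*h + 24)/(h^2 + 11*h + 30)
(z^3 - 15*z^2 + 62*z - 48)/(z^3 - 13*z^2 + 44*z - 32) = (z - 6)/(z - 4)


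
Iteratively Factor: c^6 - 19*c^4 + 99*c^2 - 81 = (c + 3)*(c^5 - 3*c^4 - 10*c^3 + 30*c^2 + 9*c - 27) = (c - 1)*(c + 3)*(c^4 - 2*c^3 - 12*c^2 + 18*c + 27) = (c - 3)*(c - 1)*(c + 3)*(c^3 + c^2 - 9*c - 9) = (c - 3)*(c - 1)*(c + 3)^2*(c^2 - 2*c - 3) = (c - 3)*(c - 1)*(c + 1)*(c + 3)^2*(c - 3)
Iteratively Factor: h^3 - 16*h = (h)*(h^2 - 16) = h*(h + 4)*(h - 4)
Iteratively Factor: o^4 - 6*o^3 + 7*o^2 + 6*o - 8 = (o + 1)*(o^3 - 7*o^2 + 14*o - 8) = (o - 1)*(o + 1)*(o^2 - 6*o + 8) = (o - 2)*(o - 1)*(o + 1)*(o - 4)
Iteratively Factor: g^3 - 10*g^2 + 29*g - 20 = (g - 4)*(g^2 - 6*g + 5) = (g - 5)*(g - 4)*(g - 1)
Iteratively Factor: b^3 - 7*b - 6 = (b + 1)*(b^2 - b - 6) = (b - 3)*(b + 1)*(b + 2)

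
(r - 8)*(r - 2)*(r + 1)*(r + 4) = r^4 - 5*r^3 - 30*r^2 + 40*r + 64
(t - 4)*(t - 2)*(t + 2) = t^3 - 4*t^2 - 4*t + 16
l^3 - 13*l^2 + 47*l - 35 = (l - 7)*(l - 5)*(l - 1)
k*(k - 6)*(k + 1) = k^3 - 5*k^2 - 6*k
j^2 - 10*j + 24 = (j - 6)*(j - 4)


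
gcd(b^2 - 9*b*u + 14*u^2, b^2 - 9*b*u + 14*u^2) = b^2 - 9*b*u + 14*u^2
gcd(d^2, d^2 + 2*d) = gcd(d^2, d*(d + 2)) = d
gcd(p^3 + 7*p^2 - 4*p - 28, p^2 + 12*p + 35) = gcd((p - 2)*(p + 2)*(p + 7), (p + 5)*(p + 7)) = p + 7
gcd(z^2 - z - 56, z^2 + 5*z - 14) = z + 7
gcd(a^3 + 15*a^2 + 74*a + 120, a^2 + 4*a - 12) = a + 6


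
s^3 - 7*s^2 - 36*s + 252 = (s - 7)*(s - 6)*(s + 6)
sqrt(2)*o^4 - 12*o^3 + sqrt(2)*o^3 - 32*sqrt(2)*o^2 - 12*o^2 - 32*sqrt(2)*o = o*(o - 8*sqrt(2))*(o + 2*sqrt(2))*(sqrt(2)*o + sqrt(2))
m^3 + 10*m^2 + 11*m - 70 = (m - 2)*(m + 5)*(m + 7)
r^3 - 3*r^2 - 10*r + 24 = (r - 4)*(r - 2)*(r + 3)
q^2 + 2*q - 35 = (q - 5)*(q + 7)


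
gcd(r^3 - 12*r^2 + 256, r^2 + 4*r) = r + 4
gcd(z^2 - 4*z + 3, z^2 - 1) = z - 1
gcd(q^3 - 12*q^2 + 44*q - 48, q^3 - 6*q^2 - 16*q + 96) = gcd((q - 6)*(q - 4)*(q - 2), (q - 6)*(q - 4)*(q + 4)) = q^2 - 10*q + 24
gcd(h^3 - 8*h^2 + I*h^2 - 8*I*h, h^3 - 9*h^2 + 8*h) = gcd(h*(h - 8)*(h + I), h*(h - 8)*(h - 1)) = h^2 - 8*h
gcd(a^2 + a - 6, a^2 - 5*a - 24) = a + 3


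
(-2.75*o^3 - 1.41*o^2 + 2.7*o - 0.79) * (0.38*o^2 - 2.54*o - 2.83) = -1.045*o^5 + 6.4492*o^4 + 12.3899*o^3 - 3.1679*o^2 - 5.6344*o + 2.2357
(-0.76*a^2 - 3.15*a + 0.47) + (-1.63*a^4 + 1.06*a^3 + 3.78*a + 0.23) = -1.63*a^4 + 1.06*a^3 - 0.76*a^2 + 0.63*a + 0.7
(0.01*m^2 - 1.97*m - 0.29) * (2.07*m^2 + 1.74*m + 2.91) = 0.0207*m^4 - 4.0605*m^3 - 3.999*m^2 - 6.2373*m - 0.8439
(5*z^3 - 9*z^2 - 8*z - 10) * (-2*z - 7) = -10*z^4 - 17*z^3 + 79*z^2 + 76*z + 70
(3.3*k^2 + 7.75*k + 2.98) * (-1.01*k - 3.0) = -3.333*k^3 - 17.7275*k^2 - 26.2598*k - 8.94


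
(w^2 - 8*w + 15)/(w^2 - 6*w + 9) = (w - 5)/(w - 3)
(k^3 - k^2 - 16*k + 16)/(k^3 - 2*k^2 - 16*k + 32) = (k - 1)/(k - 2)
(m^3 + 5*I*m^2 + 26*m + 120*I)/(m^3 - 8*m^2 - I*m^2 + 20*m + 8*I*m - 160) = (m + 6*I)/(m - 8)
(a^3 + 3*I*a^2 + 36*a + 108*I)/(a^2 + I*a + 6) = (a^2 + 36)/(a - 2*I)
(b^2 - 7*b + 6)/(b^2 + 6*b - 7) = (b - 6)/(b + 7)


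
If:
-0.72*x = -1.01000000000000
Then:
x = 1.40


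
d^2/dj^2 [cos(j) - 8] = -cos(j)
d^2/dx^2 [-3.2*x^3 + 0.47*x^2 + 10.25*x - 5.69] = 0.94 - 19.2*x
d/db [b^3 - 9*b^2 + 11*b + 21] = 3*b^2 - 18*b + 11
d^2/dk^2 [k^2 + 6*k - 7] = 2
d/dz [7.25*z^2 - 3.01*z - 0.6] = 14.5*z - 3.01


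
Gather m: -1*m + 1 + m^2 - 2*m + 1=m^2 - 3*m + 2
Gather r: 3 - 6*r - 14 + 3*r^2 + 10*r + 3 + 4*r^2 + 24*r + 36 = 7*r^2 + 28*r + 28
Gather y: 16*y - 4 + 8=16*y + 4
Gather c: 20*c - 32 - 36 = 20*c - 68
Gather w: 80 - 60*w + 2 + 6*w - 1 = 81 - 54*w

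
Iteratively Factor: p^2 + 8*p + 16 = (p + 4)*(p + 4)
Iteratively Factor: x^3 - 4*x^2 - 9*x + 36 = (x + 3)*(x^2 - 7*x + 12) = (x - 3)*(x + 3)*(x - 4)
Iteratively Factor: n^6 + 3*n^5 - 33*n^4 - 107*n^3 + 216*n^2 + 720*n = (n + 4)*(n^5 - n^4 - 29*n^3 + 9*n^2 + 180*n) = (n + 4)^2*(n^4 - 5*n^3 - 9*n^2 + 45*n) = (n + 3)*(n + 4)^2*(n^3 - 8*n^2 + 15*n) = (n - 3)*(n + 3)*(n + 4)^2*(n^2 - 5*n) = (n - 5)*(n - 3)*(n + 3)*(n + 4)^2*(n)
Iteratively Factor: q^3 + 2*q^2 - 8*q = (q + 4)*(q^2 - 2*q) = q*(q + 4)*(q - 2)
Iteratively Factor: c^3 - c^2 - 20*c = (c - 5)*(c^2 + 4*c) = (c - 5)*(c + 4)*(c)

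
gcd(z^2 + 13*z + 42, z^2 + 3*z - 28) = z + 7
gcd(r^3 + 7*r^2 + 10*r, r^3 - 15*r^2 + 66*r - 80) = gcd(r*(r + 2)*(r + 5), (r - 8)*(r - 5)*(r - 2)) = 1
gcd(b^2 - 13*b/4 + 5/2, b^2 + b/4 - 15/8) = b - 5/4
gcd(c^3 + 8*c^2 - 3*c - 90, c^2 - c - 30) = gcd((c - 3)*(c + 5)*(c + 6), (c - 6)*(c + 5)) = c + 5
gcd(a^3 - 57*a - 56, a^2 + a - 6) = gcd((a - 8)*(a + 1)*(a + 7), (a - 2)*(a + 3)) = 1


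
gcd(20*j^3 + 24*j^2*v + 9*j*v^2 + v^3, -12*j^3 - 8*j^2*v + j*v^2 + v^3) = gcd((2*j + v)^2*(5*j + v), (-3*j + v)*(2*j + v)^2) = 4*j^2 + 4*j*v + v^2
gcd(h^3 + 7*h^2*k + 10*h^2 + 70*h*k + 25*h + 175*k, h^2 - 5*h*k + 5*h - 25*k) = h + 5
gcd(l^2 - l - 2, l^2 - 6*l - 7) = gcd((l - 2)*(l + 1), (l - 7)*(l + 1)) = l + 1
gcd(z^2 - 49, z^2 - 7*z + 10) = 1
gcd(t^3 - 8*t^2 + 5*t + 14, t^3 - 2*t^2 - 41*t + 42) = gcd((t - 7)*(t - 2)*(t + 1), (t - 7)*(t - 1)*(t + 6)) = t - 7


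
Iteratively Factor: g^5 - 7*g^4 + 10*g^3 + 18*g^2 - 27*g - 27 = (g + 1)*(g^4 - 8*g^3 + 18*g^2 - 27) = (g - 3)*(g + 1)*(g^3 - 5*g^2 + 3*g + 9) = (g - 3)^2*(g + 1)*(g^2 - 2*g - 3) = (g - 3)^3*(g + 1)*(g + 1)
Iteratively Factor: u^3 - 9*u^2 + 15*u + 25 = (u + 1)*(u^2 - 10*u + 25) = (u - 5)*(u + 1)*(u - 5)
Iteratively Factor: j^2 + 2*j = (j)*(j + 2)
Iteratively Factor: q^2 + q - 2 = (q + 2)*(q - 1)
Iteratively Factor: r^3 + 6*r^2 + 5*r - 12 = (r + 4)*(r^2 + 2*r - 3) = (r + 3)*(r + 4)*(r - 1)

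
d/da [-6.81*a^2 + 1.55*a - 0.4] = 1.55 - 13.62*a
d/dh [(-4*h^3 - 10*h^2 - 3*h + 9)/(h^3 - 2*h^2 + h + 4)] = (18*h^4 - 2*h^3 - 91*h^2 - 44*h - 21)/(h^6 - 4*h^5 + 6*h^4 + 4*h^3 - 15*h^2 + 8*h + 16)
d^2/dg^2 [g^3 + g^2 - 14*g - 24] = 6*g + 2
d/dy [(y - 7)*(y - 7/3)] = 2*y - 28/3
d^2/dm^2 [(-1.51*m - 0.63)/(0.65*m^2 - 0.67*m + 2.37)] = (-(1.3*m - 0.67)*(1.51*m + 0.63)*(2.6*m - 1.34) + (5.889*m - 1.2044)*(0.65*m^2 - 0.67*m + 2.37))/(0.65*m^2 - 0.67*m + 2.37)^3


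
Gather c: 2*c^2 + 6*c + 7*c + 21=2*c^2 + 13*c + 21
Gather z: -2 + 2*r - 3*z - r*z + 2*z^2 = 2*r + 2*z^2 + z*(-r - 3) - 2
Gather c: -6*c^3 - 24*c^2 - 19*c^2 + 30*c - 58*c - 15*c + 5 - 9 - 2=-6*c^3 - 43*c^2 - 43*c - 6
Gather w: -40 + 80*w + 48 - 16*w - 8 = 64*w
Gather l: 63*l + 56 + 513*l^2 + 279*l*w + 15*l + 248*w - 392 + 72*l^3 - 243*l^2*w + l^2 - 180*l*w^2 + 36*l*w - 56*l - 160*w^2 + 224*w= 72*l^3 + l^2*(514 - 243*w) + l*(-180*w^2 + 315*w + 22) - 160*w^2 + 472*w - 336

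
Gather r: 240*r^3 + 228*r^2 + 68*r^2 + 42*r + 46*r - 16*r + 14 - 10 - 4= 240*r^3 + 296*r^2 + 72*r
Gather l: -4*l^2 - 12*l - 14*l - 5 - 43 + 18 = -4*l^2 - 26*l - 30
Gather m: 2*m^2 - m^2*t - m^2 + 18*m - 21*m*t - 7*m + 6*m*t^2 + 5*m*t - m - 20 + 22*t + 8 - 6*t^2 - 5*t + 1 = m^2*(1 - t) + m*(6*t^2 - 16*t + 10) - 6*t^2 + 17*t - 11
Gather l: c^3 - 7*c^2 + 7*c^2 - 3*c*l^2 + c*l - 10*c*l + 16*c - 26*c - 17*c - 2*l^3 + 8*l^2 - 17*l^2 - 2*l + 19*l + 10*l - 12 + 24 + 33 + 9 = c^3 - 27*c - 2*l^3 + l^2*(-3*c - 9) + l*(27 - 9*c) + 54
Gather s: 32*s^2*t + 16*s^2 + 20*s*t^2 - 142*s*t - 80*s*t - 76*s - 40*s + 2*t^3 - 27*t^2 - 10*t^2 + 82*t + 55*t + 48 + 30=s^2*(32*t + 16) + s*(20*t^2 - 222*t - 116) + 2*t^3 - 37*t^2 + 137*t + 78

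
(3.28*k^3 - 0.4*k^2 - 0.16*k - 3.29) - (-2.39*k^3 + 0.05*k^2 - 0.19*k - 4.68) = 5.67*k^3 - 0.45*k^2 + 0.03*k + 1.39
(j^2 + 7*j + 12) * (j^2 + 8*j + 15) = j^4 + 15*j^3 + 83*j^2 + 201*j + 180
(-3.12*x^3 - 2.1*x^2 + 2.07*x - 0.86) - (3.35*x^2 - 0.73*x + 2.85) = -3.12*x^3 - 5.45*x^2 + 2.8*x - 3.71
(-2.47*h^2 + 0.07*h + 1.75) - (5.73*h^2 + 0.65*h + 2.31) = -8.2*h^2 - 0.58*h - 0.56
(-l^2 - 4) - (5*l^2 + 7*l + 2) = -6*l^2 - 7*l - 6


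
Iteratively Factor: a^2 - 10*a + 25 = (a - 5)*(a - 5)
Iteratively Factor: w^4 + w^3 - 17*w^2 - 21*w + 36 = (w + 3)*(w^3 - 2*w^2 - 11*w + 12) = (w - 1)*(w + 3)*(w^2 - w - 12) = (w - 1)*(w + 3)^2*(w - 4)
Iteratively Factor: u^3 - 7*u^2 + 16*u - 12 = (u - 3)*(u^2 - 4*u + 4) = (u - 3)*(u - 2)*(u - 2)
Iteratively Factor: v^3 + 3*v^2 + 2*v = (v)*(v^2 + 3*v + 2) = v*(v + 2)*(v + 1)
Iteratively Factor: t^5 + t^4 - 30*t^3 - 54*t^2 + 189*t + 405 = (t + 3)*(t^4 - 2*t^3 - 24*t^2 + 18*t + 135) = (t + 3)^2*(t^3 - 5*t^2 - 9*t + 45) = (t + 3)^3*(t^2 - 8*t + 15) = (t - 3)*(t + 3)^3*(t - 5)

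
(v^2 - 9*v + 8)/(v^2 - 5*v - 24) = (v - 1)/(v + 3)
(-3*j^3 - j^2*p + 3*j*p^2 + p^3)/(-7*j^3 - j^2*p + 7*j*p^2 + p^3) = (3*j + p)/(7*j + p)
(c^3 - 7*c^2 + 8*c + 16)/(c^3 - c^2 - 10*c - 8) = (c - 4)/(c + 2)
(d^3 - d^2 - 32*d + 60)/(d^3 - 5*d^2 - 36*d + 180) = (d - 2)/(d - 6)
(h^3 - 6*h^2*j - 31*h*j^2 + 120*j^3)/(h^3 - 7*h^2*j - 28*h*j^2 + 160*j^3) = (h - 3*j)/(h - 4*j)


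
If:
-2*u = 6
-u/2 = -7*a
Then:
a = -3/14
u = -3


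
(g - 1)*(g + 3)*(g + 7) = g^3 + 9*g^2 + 11*g - 21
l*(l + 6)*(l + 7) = l^3 + 13*l^2 + 42*l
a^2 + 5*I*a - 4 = (a + I)*(a + 4*I)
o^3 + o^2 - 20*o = o*(o - 4)*(o + 5)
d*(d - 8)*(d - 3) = d^3 - 11*d^2 + 24*d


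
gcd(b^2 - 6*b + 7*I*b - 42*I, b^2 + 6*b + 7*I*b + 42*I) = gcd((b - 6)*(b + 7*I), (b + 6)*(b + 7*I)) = b + 7*I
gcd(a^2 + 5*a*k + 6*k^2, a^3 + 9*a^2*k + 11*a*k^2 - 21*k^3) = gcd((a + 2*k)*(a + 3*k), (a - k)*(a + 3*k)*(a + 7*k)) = a + 3*k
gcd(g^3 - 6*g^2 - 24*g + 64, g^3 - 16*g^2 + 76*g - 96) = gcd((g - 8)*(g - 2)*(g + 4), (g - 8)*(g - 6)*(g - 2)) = g^2 - 10*g + 16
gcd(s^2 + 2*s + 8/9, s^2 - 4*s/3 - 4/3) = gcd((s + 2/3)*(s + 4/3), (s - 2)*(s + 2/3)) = s + 2/3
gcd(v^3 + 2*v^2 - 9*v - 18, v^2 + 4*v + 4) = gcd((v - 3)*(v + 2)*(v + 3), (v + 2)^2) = v + 2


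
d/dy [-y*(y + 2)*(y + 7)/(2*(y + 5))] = (-y^3 - 12*y^2 - 45*y - 35)/(y^2 + 10*y + 25)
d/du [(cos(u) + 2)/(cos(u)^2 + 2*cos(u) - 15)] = (cos(u)^2 + 4*cos(u) + 19)*sin(u)/(cos(u)^2 + 2*cos(u) - 15)^2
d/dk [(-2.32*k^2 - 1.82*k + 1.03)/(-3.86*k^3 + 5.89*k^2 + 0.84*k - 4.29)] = (-8.9552*k^4 - 14.0504*k^3 + 20.6984*k^2 + 7.7722*k + 6.9426)/(14.8996*k^6 - 45.4708*k^5 + 28.2073*k^4 + 43.014*k^3 - 49.8306*k^2 - 7.2072*k + 18.4041)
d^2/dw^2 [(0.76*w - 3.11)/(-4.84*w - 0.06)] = 146.14864/(4.84*w + 0.06)^3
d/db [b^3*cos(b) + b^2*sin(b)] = b*(-b^2*sin(b) + 4*b*cos(b) + 2*sin(b))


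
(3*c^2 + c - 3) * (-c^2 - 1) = -3*c^4 - c^3 - c + 3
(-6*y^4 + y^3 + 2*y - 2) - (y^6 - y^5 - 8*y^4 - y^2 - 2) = -y^6 + y^5 + 2*y^4 + y^3 + y^2 + 2*y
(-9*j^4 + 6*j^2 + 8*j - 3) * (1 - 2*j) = 18*j^5 - 9*j^4 - 12*j^3 - 10*j^2 + 14*j - 3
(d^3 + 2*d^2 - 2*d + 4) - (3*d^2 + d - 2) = d^3 - d^2 - 3*d + 6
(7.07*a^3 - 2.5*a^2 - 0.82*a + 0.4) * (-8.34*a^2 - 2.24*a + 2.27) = -58.9638*a^5 + 5.0132*a^4 + 28.4877*a^3 - 7.1742*a^2 - 2.7574*a + 0.908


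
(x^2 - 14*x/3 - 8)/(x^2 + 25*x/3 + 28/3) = (x - 6)/(x + 7)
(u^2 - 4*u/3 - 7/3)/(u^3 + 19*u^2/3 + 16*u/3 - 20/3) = (3*u^2 - 4*u - 7)/(3*u^3 + 19*u^2 + 16*u - 20)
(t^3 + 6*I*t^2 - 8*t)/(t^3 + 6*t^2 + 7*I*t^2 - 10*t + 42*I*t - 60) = t*(t + 4*I)/(t^2 + t*(6 + 5*I) + 30*I)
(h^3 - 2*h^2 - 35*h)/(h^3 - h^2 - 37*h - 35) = h/(h + 1)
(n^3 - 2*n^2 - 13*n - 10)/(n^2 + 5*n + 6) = (n^2 - 4*n - 5)/(n + 3)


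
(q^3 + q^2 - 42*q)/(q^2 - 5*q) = (q^2 + q - 42)/(q - 5)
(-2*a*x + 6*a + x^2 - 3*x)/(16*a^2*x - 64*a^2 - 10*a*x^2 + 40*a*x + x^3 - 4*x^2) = (x - 3)/(-8*a*x + 32*a + x^2 - 4*x)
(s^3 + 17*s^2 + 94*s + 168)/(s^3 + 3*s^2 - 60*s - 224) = (s + 6)/(s - 8)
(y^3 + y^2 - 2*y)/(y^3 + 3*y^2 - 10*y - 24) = y*(y - 1)/(y^2 + y - 12)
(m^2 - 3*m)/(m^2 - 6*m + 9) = m/(m - 3)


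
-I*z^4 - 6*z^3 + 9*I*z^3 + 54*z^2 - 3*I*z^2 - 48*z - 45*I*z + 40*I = (z - 8)*(z - 5*I)*(z - I)*(-I*z + I)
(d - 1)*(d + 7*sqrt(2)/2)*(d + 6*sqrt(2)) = d^3 - d^2 + 19*sqrt(2)*d^2/2 - 19*sqrt(2)*d/2 + 42*d - 42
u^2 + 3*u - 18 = (u - 3)*(u + 6)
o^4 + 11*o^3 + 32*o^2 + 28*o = o*(o + 2)^2*(o + 7)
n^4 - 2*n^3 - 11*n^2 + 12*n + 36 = (n - 3)^2*(n + 2)^2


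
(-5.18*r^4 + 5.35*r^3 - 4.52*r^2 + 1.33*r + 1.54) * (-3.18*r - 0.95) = 16.4724*r^5 - 12.092*r^4 + 9.2911*r^3 + 0.0645999999999995*r^2 - 6.1607*r - 1.463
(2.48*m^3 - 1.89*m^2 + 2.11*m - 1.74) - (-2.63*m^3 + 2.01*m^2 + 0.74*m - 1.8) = 5.11*m^3 - 3.9*m^2 + 1.37*m + 0.0600000000000001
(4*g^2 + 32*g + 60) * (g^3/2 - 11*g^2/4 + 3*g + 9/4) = 2*g^5 + 5*g^4 - 46*g^3 - 60*g^2 + 252*g + 135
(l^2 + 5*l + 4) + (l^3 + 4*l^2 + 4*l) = l^3 + 5*l^2 + 9*l + 4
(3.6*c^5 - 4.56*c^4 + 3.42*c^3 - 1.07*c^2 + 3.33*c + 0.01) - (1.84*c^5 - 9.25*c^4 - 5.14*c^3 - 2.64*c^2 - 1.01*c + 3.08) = 1.76*c^5 + 4.69*c^4 + 8.56*c^3 + 1.57*c^2 + 4.34*c - 3.07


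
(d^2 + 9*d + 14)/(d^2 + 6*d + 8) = (d + 7)/(d + 4)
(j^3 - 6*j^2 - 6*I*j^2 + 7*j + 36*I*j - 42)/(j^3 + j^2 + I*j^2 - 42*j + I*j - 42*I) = (j - 7*I)/(j + 7)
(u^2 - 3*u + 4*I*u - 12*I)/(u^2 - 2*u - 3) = (u + 4*I)/(u + 1)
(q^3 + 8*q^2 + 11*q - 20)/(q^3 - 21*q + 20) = (q + 4)/(q - 4)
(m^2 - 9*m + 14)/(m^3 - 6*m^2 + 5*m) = (m^2 - 9*m + 14)/(m*(m^2 - 6*m + 5))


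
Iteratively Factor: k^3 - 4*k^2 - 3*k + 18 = (k - 3)*(k^2 - k - 6) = (k - 3)*(k + 2)*(k - 3)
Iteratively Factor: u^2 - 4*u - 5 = (u + 1)*(u - 5)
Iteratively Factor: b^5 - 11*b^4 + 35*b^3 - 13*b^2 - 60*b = (b - 5)*(b^4 - 6*b^3 + 5*b^2 + 12*b) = b*(b - 5)*(b^3 - 6*b^2 + 5*b + 12) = b*(b - 5)*(b - 3)*(b^2 - 3*b - 4) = b*(b - 5)*(b - 3)*(b + 1)*(b - 4)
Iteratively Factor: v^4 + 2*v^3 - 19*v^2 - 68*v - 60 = (v - 5)*(v^3 + 7*v^2 + 16*v + 12) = (v - 5)*(v + 3)*(v^2 + 4*v + 4) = (v - 5)*(v + 2)*(v + 3)*(v + 2)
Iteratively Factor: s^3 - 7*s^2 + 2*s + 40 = (s - 5)*(s^2 - 2*s - 8) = (s - 5)*(s + 2)*(s - 4)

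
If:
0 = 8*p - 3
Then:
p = 3/8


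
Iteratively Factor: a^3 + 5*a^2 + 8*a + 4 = (a + 1)*(a^2 + 4*a + 4) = (a + 1)*(a + 2)*(a + 2)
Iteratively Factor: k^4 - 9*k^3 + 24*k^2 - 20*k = (k - 2)*(k^3 - 7*k^2 + 10*k) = (k - 2)^2*(k^2 - 5*k) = (k - 5)*(k - 2)^2*(k)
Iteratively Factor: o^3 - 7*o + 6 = (o + 3)*(o^2 - 3*o + 2) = (o - 2)*(o + 3)*(o - 1)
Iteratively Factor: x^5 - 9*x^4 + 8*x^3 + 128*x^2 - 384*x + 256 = (x - 4)*(x^4 - 5*x^3 - 12*x^2 + 80*x - 64) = (x - 4)*(x + 4)*(x^3 - 9*x^2 + 24*x - 16) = (x - 4)*(x - 1)*(x + 4)*(x^2 - 8*x + 16) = (x - 4)^2*(x - 1)*(x + 4)*(x - 4)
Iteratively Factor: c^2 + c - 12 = (c - 3)*(c + 4)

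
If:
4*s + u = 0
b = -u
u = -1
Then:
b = 1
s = 1/4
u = -1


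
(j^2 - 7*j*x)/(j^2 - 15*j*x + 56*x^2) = j/(j - 8*x)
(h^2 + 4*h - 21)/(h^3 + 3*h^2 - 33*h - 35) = (h - 3)/(h^2 - 4*h - 5)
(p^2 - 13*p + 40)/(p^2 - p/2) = 2*(p^2 - 13*p + 40)/(p*(2*p - 1))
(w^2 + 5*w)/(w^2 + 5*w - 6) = w*(w + 5)/(w^2 + 5*w - 6)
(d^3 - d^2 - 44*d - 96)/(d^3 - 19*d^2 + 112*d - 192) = (d^2 + 7*d + 12)/(d^2 - 11*d + 24)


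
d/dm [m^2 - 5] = 2*m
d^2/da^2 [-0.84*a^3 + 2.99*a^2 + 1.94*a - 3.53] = 5.98 - 5.04*a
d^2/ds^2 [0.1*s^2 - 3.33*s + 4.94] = 0.200000000000000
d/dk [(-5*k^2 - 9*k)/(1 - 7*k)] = (35*k^2 - 10*k - 9)/(49*k^2 - 14*k + 1)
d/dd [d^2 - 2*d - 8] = 2*d - 2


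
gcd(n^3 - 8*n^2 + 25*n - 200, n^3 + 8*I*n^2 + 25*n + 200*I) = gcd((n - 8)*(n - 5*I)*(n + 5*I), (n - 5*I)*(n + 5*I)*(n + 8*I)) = n^2 + 25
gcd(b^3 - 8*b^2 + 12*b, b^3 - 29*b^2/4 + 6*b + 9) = b^2 - 8*b + 12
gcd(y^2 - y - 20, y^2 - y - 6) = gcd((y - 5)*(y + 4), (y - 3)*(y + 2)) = 1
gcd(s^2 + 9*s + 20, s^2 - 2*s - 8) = 1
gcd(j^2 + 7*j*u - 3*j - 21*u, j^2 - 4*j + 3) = j - 3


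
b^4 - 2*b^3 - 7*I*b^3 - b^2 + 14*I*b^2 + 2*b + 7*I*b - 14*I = (b - 2)*(b - 1)*(b + 1)*(b - 7*I)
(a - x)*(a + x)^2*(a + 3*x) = a^4 + 4*a^3*x + 2*a^2*x^2 - 4*a*x^3 - 3*x^4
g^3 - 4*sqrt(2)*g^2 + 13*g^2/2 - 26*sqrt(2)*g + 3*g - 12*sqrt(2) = (g + 1/2)*(g + 6)*(g - 4*sqrt(2))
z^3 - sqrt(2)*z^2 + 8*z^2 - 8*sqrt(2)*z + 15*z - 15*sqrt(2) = (z + 3)*(z + 5)*(z - sqrt(2))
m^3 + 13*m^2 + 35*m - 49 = (m - 1)*(m + 7)^2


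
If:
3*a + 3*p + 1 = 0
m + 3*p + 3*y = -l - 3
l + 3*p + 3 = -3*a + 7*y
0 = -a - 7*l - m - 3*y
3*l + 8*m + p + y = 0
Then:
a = 539/599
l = -479/1797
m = 401/1797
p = -2216/1797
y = 445/1797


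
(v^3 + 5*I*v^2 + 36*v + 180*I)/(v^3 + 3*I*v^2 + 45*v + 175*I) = (v^2 + 36)/(v^2 - 2*I*v + 35)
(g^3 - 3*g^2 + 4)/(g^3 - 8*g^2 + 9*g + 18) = (g^2 - 4*g + 4)/(g^2 - 9*g + 18)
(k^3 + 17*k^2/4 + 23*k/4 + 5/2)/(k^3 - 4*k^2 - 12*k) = (4*k^2 + 9*k + 5)/(4*k*(k - 6))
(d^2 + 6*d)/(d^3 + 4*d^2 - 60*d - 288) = d/(d^2 - 2*d - 48)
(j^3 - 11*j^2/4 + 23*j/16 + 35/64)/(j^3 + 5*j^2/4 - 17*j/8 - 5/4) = (16*j^2 - 24*j - 7)/(8*(2*j^2 + 5*j + 2))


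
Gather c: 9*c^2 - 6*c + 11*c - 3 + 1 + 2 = 9*c^2 + 5*c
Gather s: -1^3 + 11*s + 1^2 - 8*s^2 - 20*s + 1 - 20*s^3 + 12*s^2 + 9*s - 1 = -20*s^3 + 4*s^2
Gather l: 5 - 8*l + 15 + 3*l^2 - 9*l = 3*l^2 - 17*l + 20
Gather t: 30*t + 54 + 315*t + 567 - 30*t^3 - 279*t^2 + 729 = -30*t^3 - 279*t^2 + 345*t + 1350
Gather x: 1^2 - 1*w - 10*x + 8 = -w - 10*x + 9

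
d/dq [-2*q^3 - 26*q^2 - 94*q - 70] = -6*q^2 - 52*q - 94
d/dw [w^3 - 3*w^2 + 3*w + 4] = 3*w^2 - 6*w + 3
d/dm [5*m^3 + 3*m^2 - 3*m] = 15*m^2 + 6*m - 3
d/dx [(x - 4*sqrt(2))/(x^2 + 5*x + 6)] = (x^2 + 5*x - (x - 4*sqrt(2))*(2*x + 5) + 6)/(x^2 + 5*x + 6)^2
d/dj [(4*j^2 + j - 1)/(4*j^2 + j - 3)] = -(16*j + 2)/(4*j^2 + j - 3)^2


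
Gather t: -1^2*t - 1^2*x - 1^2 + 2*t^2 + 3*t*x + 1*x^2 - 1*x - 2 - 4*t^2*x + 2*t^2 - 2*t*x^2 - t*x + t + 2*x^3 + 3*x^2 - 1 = t^2*(4 - 4*x) + t*(-2*x^2 + 2*x) + 2*x^3 + 4*x^2 - 2*x - 4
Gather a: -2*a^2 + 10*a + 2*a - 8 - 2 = -2*a^2 + 12*a - 10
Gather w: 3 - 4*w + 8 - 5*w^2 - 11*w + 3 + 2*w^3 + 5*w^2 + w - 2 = 2*w^3 - 14*w + 12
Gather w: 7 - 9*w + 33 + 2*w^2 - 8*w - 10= 2*w^2 - 17*w + 30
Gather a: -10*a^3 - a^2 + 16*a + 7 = -10*a^3 - a^2 + 16*a + 7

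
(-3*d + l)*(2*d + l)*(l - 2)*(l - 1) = -6*d^2*l^2 + 18*d^2*l - 12*d^2 - d*l^3 + 3*d*l^2 - 2*d*l + l^4 - 3*l^3 + 2*l^2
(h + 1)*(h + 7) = h^2 + 8*h + 7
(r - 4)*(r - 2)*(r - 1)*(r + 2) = r^4 - 5*r^3 + 20*r - 16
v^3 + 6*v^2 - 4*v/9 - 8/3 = (v - 2/3)*(v + 2/3)*(v + 6)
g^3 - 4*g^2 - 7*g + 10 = (g - 5)*(g - 1)*(g + 2)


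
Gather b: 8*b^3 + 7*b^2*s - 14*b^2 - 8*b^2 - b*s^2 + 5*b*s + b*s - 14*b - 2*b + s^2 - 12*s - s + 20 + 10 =8*b^3 + b^2*(7*s - 22) + b*(-s^2 + 6*s - 16) + s^2 - 13*s + 30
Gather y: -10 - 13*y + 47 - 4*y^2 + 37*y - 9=-4*y^2 + 24*y + 28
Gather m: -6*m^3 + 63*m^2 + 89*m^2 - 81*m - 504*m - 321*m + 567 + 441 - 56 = -6*m^3 + 152*m^2 - 906*m + 952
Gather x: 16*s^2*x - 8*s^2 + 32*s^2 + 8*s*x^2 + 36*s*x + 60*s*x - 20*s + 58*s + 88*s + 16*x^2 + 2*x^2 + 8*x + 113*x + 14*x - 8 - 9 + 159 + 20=24*s^2 + 126*s + x^2*(8*s + 18) + x*(16*s^2 + 96*s + 135) + 162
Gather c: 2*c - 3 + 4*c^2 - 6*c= 4*c^2 - 4*c - 3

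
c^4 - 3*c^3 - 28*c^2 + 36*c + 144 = (c - 6)*(c - 3)*(c + 2)*(c + 4)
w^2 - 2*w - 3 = (w - 3)*(w + 1)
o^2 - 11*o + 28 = (o - 7)*(o - 4)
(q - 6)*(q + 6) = q^2 - 36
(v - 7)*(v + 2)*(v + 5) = v^3 - 39*v - 70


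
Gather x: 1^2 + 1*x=x + 1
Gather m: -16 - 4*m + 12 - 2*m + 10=6 - 6*m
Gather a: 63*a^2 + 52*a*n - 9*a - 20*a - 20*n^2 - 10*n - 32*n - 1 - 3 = 63*a^2 + a*(52*n - 29) - 20*n^2 - 42*n - 4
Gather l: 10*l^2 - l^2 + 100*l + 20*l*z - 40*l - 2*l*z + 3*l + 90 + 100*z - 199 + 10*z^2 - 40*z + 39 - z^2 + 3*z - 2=9*l^2 + l*(18*z + 63) + 9*z^2 + 63*z - 72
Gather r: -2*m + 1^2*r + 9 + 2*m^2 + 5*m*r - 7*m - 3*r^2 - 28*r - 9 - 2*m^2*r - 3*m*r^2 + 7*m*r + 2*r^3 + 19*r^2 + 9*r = 2*m^2 - 9*m + 2*r^3 + r^2*(16 - 3*m) + r*(-2*m^2 + 12*m - 18)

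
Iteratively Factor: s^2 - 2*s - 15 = (s - 5)*(s + 3)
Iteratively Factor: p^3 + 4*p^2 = (p)*(p^2 + 4*p) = p^2*(p + 4)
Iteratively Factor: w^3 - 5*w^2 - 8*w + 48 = (w - 4)*(w^2 - w - 12) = (w - 4)^2*(w + 3)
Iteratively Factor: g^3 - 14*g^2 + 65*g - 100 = (g - 5)*(g^2 - 9*g + 20) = (g - 5)^2*(g - 4)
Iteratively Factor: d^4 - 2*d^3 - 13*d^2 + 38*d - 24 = (d - 2)*(d^3 - 13*d + 12) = (d - 2)*(d + 4)*(d^2 - 4*d + 3) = (d - 2)*(d - 1)*(d + 4)*(d - 3)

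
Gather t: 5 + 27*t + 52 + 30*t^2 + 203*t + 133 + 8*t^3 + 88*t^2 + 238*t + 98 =8*t^3 + 118*t^2 + 468*t + 288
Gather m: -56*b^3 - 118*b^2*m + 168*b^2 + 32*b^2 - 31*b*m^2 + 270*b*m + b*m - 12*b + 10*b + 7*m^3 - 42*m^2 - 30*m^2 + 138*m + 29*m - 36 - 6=-56*b^3 + 200*b^2 - 2*b + 7*m^3 + m^2*(-31*b - 72) + m*(-118*b^2 + 271*b + 167) - 42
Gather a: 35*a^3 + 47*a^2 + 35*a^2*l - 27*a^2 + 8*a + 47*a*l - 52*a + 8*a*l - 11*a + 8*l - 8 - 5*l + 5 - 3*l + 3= 35*a^3 + a^2*(35*l + 20) + a*(55*l - 55)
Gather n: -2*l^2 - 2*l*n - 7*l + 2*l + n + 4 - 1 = -2*l^2 - 5*l + n*(1 - 2*l) + 3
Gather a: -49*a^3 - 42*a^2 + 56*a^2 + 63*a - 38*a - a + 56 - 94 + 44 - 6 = -49*a^3 + 14*a^2 + 24*a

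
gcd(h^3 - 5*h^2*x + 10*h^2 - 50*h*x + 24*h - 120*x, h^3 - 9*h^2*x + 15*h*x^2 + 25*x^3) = -h + 5*x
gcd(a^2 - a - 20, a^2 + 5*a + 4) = a + 4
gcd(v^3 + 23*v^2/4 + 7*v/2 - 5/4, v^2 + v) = v + 1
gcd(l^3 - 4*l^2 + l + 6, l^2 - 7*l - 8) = l + 1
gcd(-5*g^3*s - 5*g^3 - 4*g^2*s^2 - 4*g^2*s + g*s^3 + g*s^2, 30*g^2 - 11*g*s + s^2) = -5*g + s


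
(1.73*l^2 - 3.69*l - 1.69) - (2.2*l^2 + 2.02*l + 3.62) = -0.47*l^2 - 5.71*l - 5.31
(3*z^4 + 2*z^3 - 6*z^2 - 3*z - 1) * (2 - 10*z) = -30*z^5 - 14*z^4 + 64*z^3 + 18*z^2 + 4*z - 2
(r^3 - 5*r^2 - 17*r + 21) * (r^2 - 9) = r^5 - 5*r^4 - 26*r^3 + 66*r^2 + 153*r - 189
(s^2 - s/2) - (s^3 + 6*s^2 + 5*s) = -s^3 - 5*s^2 - 11*s/2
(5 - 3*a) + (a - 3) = 2 - 2*a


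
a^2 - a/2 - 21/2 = (a - 7/2)*(a + 3)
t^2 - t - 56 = (t - 8)*(t + 7)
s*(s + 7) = s^2 + 7*s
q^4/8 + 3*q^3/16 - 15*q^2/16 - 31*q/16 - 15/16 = (q/4 + 1/4)*(q/2 + 1/2)*(q - 3)*(q + 5/2)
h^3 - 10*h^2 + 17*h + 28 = (h - 7)*(h - 4)*(h + 1)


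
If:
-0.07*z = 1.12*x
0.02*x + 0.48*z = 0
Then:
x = 0.00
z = 0.00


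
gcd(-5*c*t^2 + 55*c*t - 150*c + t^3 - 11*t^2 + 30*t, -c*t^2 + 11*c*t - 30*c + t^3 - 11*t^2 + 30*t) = t^2 - 11*t + 30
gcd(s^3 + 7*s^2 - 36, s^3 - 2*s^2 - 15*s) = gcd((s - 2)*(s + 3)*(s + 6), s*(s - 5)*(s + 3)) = s + 3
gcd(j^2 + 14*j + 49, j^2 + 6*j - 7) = j + 7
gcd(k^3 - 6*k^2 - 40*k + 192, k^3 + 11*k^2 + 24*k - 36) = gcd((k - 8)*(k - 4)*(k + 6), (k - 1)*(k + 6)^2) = k + 6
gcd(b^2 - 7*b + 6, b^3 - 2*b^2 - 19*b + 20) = b - 1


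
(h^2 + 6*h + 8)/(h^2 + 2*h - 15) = (h^2 + 6*h + 8)/(h^2 + 2*h - 15)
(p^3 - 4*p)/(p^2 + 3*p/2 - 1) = 2*p*(p - 2)/(2*p - 1)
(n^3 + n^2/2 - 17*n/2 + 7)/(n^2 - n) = n + 3/2 - 7/n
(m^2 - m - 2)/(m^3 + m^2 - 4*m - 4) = 1/(m + 2)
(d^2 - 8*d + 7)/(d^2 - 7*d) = (d - 1)/d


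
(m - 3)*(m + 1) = m^2 - 2*m - 3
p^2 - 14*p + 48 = (p - 8)*(p - 6)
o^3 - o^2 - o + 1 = (o - 1)^2*(o + 1)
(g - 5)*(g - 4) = g^2 - 9*g + 20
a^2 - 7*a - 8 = (a - 8)*(a + 1)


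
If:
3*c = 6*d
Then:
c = 2*d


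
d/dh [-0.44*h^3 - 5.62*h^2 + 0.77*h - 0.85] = -1.32*h^2 - 11.24*h + 0.77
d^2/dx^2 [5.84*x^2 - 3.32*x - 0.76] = 11.6800000000000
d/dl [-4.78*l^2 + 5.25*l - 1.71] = 5.25 - 9.56*l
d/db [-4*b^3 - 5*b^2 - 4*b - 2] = -12*b^2 - 10*b - 4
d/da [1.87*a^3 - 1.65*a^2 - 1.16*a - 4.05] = 5.61*a^2 - 3.3*a - 1.16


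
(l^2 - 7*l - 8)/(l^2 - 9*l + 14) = (l^2 - 7*l - 8)/(l^2 - 9*l + 14)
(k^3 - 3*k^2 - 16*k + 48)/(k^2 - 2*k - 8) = (k^2 + k - 12)/(k + 2)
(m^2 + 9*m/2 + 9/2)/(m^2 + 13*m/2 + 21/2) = (2*m + 3)/(2*m + 7)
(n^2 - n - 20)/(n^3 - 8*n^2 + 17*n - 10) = (n + 4)/(n^2 - 3*n + 2)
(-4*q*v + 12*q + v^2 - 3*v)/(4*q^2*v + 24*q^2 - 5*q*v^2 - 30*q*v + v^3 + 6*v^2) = (3 - v)/(q*v + 6*q - v^2 - 6*v)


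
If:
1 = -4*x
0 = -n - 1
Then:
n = -1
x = -1/4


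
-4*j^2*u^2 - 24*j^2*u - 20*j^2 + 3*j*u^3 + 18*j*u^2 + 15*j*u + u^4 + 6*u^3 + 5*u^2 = (-j + u)*(4*j + u)*(u + 1)*(u + 5)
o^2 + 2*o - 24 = (o - 4)*(o + 6)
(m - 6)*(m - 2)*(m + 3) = m^3 - 5*m^2 - 12*m + 36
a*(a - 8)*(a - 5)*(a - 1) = a^4 - 14*a^3 + 53*a^2 - 40*a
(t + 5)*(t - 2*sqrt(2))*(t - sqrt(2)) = t^3 - 3*sqrt(2)*t^2 + 5*t^2 - 15*sqrt(2)*t + 4*t + 20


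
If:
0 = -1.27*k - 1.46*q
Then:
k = -1.1496062992126*q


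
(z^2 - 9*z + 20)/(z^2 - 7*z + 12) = (z - 5)/(z - 3)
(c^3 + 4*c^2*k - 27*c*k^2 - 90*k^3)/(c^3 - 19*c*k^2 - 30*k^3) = (c + 6*k)/(c + 2*k)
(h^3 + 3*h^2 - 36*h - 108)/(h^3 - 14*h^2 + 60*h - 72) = (h^2 + 9*h + 18)/(h^2 - 8*h + 12)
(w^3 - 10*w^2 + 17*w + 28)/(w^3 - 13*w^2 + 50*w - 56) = (w + 1)/(w - 2)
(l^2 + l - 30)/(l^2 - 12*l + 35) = (l + 6)/(l - 7)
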